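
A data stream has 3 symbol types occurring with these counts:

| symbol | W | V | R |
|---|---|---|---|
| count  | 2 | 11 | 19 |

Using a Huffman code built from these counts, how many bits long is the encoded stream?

45

Greedily combine the two least-frequent nodes:
combine W(2), V(11) → 13
combine 13, R(19) → 32
Total encoded bits = sum of merged weights = 13 + 32 = 45.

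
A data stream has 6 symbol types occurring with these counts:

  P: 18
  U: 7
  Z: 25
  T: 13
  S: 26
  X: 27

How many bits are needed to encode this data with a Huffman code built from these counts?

290

Greedily combine the two least-frequent nodes:
U(7) + T(13) → 20
P(18) + 20 → 38
Z(25) + S(26) → 51
X(27) + 38 → 65
51 + 65 → 116
Each symbol's bit-cost is frequency × depth; summing gives 290 bits (equivalently 20 + 38 + 51 + 65 + 116).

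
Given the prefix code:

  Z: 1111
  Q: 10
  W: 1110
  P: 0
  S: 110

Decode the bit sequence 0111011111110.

Read left to right; each codeword is recognised as soon as it completes (prefix code):
  0→P | 1110→W | 1111→Z | 1110→W
Decoded message: PWZW

PWZW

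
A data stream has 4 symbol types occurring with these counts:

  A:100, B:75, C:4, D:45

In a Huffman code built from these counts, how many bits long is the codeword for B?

Huffman merges, smallest pair first:
combine C(4), D(45) → 49
combine 49, B(75) → 124
combine A(100), 124 → 224
B's leaf is at depth 2, giving a 2-bit codeword.

2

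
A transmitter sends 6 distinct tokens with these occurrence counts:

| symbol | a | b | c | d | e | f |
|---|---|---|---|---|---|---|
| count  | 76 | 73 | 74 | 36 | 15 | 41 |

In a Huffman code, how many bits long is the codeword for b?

2

Repeatedly merge the two smallest:
e(15) + d(36) → 51
f(41) + 51 → 92
b(73) + c(74) → 147
a(76) + 92 → 168
147 + 168 → 315
The subtree containing b is merged 2 times, so code length = 2.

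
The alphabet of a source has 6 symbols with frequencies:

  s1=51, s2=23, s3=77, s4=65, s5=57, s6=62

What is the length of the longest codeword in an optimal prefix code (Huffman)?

Merge the two lowest-weight nodes at each step:
s2(23) + s1(51) → 74
s5(57) + s6(62) → 119
s4(65) + 74 → 139
s3(77) + 119 → 196
139 + 196 → 335
Maximum depth reached is 3.

3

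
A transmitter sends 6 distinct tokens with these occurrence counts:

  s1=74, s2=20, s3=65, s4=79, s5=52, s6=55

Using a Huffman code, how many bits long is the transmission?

882

Greedily combine the two least-frequent nodes:
merge s2(20) and s5(52): 72
merge s6(55) and s3(65): 120
merge 72 and s1(74): 146
merge s4(79) and 120: 199
merge 146 and 199: 345
Each symbol's bit-cost is frequency × depth; summing gives 882 bits (equivalently 72 + 120 + 146 + 199 + 345).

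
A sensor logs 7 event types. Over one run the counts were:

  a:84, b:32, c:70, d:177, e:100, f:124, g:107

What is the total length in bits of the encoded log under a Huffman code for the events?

1883

Build the Huffman tree bottom-up:
combine b(32), c(70) → 102
combine a(84), e(100) → 184
combine 102, g(107) → 209
combine f(124), d(177) → 301
combine 184, 209 → 393
combine 301, 393 → 694
Each symbol's bit-cost is frequency × depth; summing gives 1883 bits (equivalently 102 + 184 + 209 + 301 + 393 + 694).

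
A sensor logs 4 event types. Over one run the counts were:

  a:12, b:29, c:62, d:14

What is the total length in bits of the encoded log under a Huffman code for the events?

198

Merge the two smallest weights repeatedly:
a(12) + d(14) → 26
26 + b(29) → 55
55 + c(62) → 117
Each symbol's bit-cost is frequency × depth; summing gives 198 bits (equivalently 26 + 55 + 117).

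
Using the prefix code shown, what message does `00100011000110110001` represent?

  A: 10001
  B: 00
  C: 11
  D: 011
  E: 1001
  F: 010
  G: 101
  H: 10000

Read left to right; each codeword is recognised as soon as it completes (prefix code):
  00→B | 10001→A | 10001→A | 101→G | 10001→A
Decoded message: BAAGA

BAAGA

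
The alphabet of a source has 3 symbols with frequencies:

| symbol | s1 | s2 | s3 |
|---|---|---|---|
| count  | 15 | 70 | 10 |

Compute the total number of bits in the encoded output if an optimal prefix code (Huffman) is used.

Greedily combine the two least-frequent nodes:
merge s3(10) and s1(15): 25
merge 25 and s2(70): 95
Total encoded bits = sum of merged weights = 25 + 95 = 120.

120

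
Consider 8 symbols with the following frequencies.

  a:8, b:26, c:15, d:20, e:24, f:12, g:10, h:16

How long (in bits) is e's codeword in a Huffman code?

Build the tree from the bottom:
a(8) + g(10) → 18
f(12) + c(15) → 27
h(16) + 18 → 34
d(20) + e(24) → 44
b(26) + 27 → 53
34 + 44 → 78
53 + 78 → 131
e's leaf is at depth 3, giving a 3-bit codeword.

3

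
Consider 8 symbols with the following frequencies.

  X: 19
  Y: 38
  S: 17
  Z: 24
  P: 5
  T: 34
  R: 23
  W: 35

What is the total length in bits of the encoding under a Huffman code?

Greedily combine the two least-frequent nodes:
merge P(5) and S(17): 22
merge X(19) and 22: 41
merge R(23) and Z(24): 47
merge T(34) and W(35): 69
merge Y(38) and 41: 79
merge 47 and 69: 116
merge 79 and 116: 195
Total encoded bits = sum of merged weights = 22 + 41 + 47 + 69 + 79 + 116 + 195 = 569.

569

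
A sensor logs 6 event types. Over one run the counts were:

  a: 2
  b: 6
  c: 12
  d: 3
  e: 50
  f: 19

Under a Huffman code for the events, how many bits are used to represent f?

Repeatedly merge the two smallest:
a(2) + d(3) → 5
5 + b(6) → 11
11 + c(12) → 23
f(19) + 23 → 42
42 + e(50) → 92
f sits 2 levels below the root, so its codeword is 2 bits.

2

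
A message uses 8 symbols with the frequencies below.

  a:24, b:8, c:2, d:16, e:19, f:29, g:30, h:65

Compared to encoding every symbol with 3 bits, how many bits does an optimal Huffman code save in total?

59

Fixed-length: 3 bits × 193 symbols = 579 bits.
Huffman merges:
merge c(2) and b(8): 10
merge 10 and d(16): 26
merge e(19) and a(24): 43
merge 26 and f(29): 55
merge g(30) and 43: 73
merge 55 and h(65): 120
merge 73 and 120: 193
Huffman total = 10 + 26 + 43 + 55 + 73 + 120 + 193 = 520 bits.
Saving = 579 − 520 = 59 bits.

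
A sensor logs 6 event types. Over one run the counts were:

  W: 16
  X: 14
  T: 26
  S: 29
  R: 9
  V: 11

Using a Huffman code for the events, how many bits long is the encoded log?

Merge the two smallest weights repeatedly:
combine R(9), V(11) → 20
combine X(14), W(16) → 30
combine 20, T(26) → 46
combine S(29), 30 → 59
combine 46, 59 → 105
Each symbol's bit-cost is frequency × depth; summing gives 260 bits (equivalently 20 + 30 + 46 + 59 + 105).

260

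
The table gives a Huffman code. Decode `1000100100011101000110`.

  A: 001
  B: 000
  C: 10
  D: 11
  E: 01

Read left to right; each codeword is recognised as soon as it completes (prefix code):
  10→C | 001→A | 001→A | 000→B | 11→D | 10→C | 10→C | 001→A | 10→C
Decoded message: CAABDCCAC

CAABDCCAC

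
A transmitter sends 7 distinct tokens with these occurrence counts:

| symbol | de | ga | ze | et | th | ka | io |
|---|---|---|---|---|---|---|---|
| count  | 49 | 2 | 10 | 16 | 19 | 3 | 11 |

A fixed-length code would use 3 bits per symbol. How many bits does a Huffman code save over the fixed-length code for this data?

78

Fixed-length: 3 bits × 110 symbols = 330 bits.
Huffman merges:
combine ga(2), ka(3) → 5
combine 5, ze(10) → 15
combine io(11), 15 → 26
combine et(16), th(19) → 35
combine 26, 35 → 61
combine de(49), 61 → 110
Huffman total = 5 + 15 + 26 + 35 + 61 + 110 = 252 bits.
Saving = 330 − 252 = 78 bits.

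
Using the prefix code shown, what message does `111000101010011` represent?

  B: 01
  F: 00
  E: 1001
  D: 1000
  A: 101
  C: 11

CDABFC

Read left to right; each codeword is recognised as soon as it completes (prefix code):
  11→C | 1000→D | 101→A | 01→B | 00→F | 11→C
Decoded message: CDABFC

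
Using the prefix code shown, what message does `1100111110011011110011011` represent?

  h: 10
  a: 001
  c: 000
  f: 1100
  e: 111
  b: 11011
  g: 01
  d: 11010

fefbfb

Read left to right; each codeword is recognised as soon as it completes (prefix code):
  1100→f | 111→e | 1100→f | 11011→b | 1100→f | 11011→b
Decoded message: fefbfb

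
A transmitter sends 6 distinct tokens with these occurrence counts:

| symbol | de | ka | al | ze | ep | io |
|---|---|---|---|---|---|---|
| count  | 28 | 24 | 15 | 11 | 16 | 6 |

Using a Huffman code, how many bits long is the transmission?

248

Build the Huffman tree bottom-up:
merge io(6) and ze(11): 17
merge al(15) and ep(16): 31
merge 17 and ka(24): 41
merge de(28) and 31: 59
merge 41 and 59: 100
Total encoded bits = sum of merged weights = 17 + 31 + 41 + 59 + 100 = 248.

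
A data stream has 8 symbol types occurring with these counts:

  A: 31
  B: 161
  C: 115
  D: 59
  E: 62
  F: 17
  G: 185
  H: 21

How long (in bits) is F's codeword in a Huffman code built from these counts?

5

Build the tree from the bottom:
combine F(17), H(21) → 38
combine A(31), 38 → 69
combine D(59), E(62) → 121
combine 69, C(115) → 184
combine 121, B(161) → 282
combine 184, G(185) → 369
combine 282, 369 → 651
F's leaf is at depth 5, giving a 5-bit codeword.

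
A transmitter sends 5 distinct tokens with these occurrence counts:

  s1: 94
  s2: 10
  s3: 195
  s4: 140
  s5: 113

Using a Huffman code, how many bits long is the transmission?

1208

Build the Huffman tree bottom-up:
merge s2(10) and s1(94): 104
merge 104 and s5(113): 217
merge s4(140) and s3(195): 335
merge 217 and 335: 552
The encoded length is the sum of every internal node's weight: 104 + 217 + 335 + 552 = 1208 bits.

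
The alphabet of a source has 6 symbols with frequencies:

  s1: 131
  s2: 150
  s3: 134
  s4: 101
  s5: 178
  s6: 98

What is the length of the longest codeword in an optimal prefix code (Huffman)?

Merge the two lowest-weight nodes at each step:
combine s6(98), s4(101) → 199
combine s1(131), s3(134) → 265
combine s2(150), s5(178) → 328
combine 199, 265 → 464
combine 328, 464 → 792
The rarest symbols sit at the bottom; the longest codeword is 3 bits.

3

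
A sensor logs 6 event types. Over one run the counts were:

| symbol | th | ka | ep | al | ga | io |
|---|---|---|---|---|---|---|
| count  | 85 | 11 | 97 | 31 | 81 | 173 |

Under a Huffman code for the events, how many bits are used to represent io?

Repeatedly merge the two smallest:
merge ka(11) and al(31): 42
merge 42 and ga(81): 123
merge th(85) and ep(97): 182
merge 123 and io(173): 296
merge 182 and 296: 478
The subtree containing io is merged 2 times, so code length = 2.

2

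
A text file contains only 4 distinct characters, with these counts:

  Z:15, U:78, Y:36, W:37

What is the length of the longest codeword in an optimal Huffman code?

Merge the two lowest-weight nodes at each step:
merge Z(15) and Y(36): 51
merge W(37) and 51: 88
merge U(78) and 88: 166
Maximum depth reached is 3.

3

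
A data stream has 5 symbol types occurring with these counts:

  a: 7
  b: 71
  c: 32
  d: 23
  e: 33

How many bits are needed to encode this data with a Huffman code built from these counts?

Greedily combine the two least-frequent nodes:
merge a(7) and d(23): 30
merge 30 and c(32): 62
merge e(33) and 62: 95
merge b(71) and 95: 166
The encoded length is the sum of every internal node's weight: 30 + 62 + 95 + 166 = 353 bits.

353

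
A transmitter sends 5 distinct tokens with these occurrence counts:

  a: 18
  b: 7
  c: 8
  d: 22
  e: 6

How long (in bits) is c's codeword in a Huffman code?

3

Huffman merges, smallest pair first:
e(6) + b(7) → 13
c(8) + 13 → 21
a(18) + 21 → 39
d(22) + 39 → 61
c sits 3 levels below the root, so its codeword is 3 bits.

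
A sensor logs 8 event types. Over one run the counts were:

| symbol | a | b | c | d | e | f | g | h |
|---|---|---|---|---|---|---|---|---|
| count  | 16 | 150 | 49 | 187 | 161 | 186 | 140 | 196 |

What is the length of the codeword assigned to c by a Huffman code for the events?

4

Huffman merges, smallest pair first:
combine a(16), c(49) → 65
combine 65, g(140) → 205
combine b(150), e(161) → 311
combine f(186), d(187) → 373
combine h(196), 205 → 401
combine 311, 373 → 684
combine 401, 684 → 1085
The subtree containing c is merged 4 times, so code length = 4.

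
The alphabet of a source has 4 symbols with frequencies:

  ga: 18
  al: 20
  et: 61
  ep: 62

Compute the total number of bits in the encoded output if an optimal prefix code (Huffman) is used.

298

Merge the two smallest weights repeatedly:
merge ga(18) and al(20): 38
merge 38 and et(61): 99
merge ep(62) and 99: 161
Each symbol's bit-cost is frequency × depth; summing gives 298 bits (equivalently 38 + 99 + 161).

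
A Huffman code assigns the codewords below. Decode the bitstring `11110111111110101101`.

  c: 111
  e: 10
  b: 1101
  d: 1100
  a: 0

Read left to right; each codeword is recognised as soon as it completes (prefix code):
  111→c | 10→e | 111→c | 111→c | 1101→b | 0→a | 1101→b
Decoded message: ceccbab

ceccbab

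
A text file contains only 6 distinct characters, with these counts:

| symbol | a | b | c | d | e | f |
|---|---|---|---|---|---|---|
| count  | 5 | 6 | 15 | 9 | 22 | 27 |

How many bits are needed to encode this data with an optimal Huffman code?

Merge the two smallest weights repeatedly:
merge a(5) and b(6): 11
merge d(9) and 11: 20
merge c(15) and 20: 35
merge e(22) and f(27): 49
merge 35 and 49: 84
The encoded length is the sum of every internal node's weight: 11 + 20 + 35 + 49 + 84 = 199 bits.

199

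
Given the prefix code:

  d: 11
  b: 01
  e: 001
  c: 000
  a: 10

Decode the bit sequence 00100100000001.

Read left to right; each codeword is recognised as soon as it completes (prefix code):
  001→e | 001→e | 000→c | 000→c | 01→b
Decoded message: eeccb

eeccb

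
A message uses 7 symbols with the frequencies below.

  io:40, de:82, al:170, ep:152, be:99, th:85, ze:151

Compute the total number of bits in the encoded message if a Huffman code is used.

2137

Merge the two smallest weights repeatedly:
merge io(40) and de(82): 122
merge th(85) and be(99): 184
merge 122 and ze(151): 273
merge ep(152) and al(170): 322
merge 184 and 273: 457
merge 322 and 457: 779
Each symbol's bit-cost is frequency × depth; summing gives 2137 bits (equivalently 122 + 184 + 273 + 322 + 457 + 779).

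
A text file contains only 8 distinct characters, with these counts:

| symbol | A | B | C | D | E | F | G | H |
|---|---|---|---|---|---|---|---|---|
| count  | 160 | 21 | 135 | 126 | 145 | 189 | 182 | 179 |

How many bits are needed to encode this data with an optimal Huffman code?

3369

Build the Huffman tree bottom-up:
combine B(21), D(126) → 147
combine C(135), E(145) → 280
combine 147, A(160) → 307
combine H(179), G(182) → 361
combine F(189), 280 → 469
combine 307, 361 → 668
combine 469, 668 → 1137
Total encoded bits = sum of merged weights = 147 + 280 + 307 + 361 + 469 + 668 + 1137 = 3369.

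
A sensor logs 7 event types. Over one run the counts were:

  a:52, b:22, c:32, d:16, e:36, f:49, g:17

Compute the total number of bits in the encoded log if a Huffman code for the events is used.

604

Merge the two smallest weights repeatedly:
merge d(16) and g(17): 33
merge b(22) and c(32): 54
merge 33 and e(36): 69
merge f(49) and a(52): 101
merge 54 and 69: 123
merge 101 and 123: 224
Total encoded bits = sum of merged weights = 33 + 54 + 69 + 101 + 123 + 224 = 604.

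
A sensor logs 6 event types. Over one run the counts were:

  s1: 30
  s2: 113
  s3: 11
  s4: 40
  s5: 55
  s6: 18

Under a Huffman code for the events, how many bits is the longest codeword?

Merge the two lowest-weight nodes at each step:
combine s3(11), s6(18) → 29
combine 29, s1(30) → 59
combine s4(40), s5(55) → 95
combine 59, 95 → 154
combine s2(113), 154 → 267
The first pair merged (s3, s6) ends up deepest, at depth 4.

4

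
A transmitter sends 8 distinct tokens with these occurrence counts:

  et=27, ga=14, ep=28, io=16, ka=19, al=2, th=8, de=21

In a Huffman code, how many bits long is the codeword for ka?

Build the tree from the bottom:
al(2) + th(8) → 10
10 + ga(14) → 24
io(16) + ka(19) → 35
de(21) + 24 → 45
et(27) + ep(28) → 55
35 + 45 → 80
55 + 80 → 135
ka's leaf is at depth 3, giving a 3-bit codeword.

3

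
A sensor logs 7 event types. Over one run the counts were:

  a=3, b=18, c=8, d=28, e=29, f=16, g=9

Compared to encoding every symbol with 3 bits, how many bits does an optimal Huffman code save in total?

Fixed-length: 3 bits × 111 symbols = 333 bits.
Huffman merges:
combine a(3), c(8) → 11
combine g(9), 11 → 20
combine f(16), b(18) → 34
combine 20, d(28) → 48
combine e(29), 34 → 63
combine 48, 63 → 111
Huffman total = 11 + 20 + 34 + 48 + 63 + 111 = 287 bits.
Saving = 333 − 287 = 46 bits.

46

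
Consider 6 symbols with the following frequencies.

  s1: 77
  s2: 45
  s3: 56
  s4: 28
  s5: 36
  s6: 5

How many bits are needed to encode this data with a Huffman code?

Greedily combine the two least-frequent nodes:
merge s6(5) and s4(28): 33
merge 33 and s5(36): 69
merge s2(45) and s3(56): 101
merge 69 and s1(77): 146
merge 101 and 146: 247
The encoded length is the sum of every internal node's weight: 33 + 69 + 101 + 146 + 247 = 596 bits.

596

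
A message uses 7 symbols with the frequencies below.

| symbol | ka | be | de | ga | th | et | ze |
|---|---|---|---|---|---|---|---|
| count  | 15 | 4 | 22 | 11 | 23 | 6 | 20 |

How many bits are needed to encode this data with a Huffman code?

Greedily combine the two least-frequent nodes:
merge be(4) and et(6): 10
merge 10 and ga(11): 21
merge ka(15) and ze(20): 35
merge 21 and de(22): 43
merge th(23) and 35: 58
merge 43 and 58: 101
The encoded length is the sum of every internal node's weight: 10 + 21 + 35 + 43 + 58 + 101 = 268 bits.

268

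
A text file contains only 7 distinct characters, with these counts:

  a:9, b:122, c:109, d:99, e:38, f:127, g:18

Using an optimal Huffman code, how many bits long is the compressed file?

1300

Merge the two smallest weights repeatedly:
a(9) + g(18) → 27
27 + e(38) → 65
65 + d(99) → 164
c(109) + b(122) → 231
f(127) + 164 → 291
231 + 291 → 522
Each symbol's bit-cost is frequency × depth; summing gives 1300 bits (equivalently 27 + 65 + 164 + 231 + 291 + 522).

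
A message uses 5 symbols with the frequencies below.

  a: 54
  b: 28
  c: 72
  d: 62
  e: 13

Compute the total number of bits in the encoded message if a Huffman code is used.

Build the Huffman tree bottom-up:
e(13) + b(28) → 41
41 + a(54) → 95
d(62) + c(72) → 134
95 + 134 → 229
Total encoded bits = sum of merged weights = 41 + 95 + 134 + 229 = 499.

499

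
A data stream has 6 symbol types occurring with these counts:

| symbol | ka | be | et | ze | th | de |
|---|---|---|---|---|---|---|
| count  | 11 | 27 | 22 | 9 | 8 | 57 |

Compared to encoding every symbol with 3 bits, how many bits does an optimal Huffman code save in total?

Fixed-length: 3 bits × 134 symbols = 402 bits.
Huffman merges:
combine th(8), ze(9) → 17
combine ka(11), 17 → 28
combine et(22), be(27) → 49
combine 28, 49 → 77
combine de(57), 77 → 134
Huffman total = 17 + 28 + 49 + 77 + 134 = 305 bits.
Saving = 402 − 305 = 97 bits.

97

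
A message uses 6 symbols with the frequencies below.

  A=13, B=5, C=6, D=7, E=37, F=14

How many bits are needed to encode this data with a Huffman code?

183

Merge the two smallest weights repeatedly:
combine B(5), C(6) → 11
combine D(7), 11 → 18
combine A(13), F(14) → 27
combine 18, 27 → 45
combine E(37), 45 → 82
Total encoded bits = sum of merged weights = 11 + 18 + 27 + 45 + 82 = 183.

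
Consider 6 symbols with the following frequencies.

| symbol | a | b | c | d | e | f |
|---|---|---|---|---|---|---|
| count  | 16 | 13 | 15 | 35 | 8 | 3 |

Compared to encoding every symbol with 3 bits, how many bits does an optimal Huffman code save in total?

Fixed-length: 3 bits × 90 symbols = 270 bits.
Huffman merges:
merge f(3) and e(8): 11
merge 11 and b(13): 24
merge c(15) and a(16): 31
merge 24 and 31: 55
merge d(35) and 55: 90
Huffman total = 11 + 24 + 31 + 55 + 90 = 211 bits.
Saving = 270 − 211 = 59 bits.

59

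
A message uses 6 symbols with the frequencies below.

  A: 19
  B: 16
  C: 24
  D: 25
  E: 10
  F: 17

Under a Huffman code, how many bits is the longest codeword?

3

Merge the two lowest-weight nodes at each step:
E(10) + B(16) → 26
F(17) + A(19) → 36
C(24) + D(25) → 49
26 + 36 → 62
49 + 62 → 111
The first pair merged (E, B) ends up deepest, at depth 3.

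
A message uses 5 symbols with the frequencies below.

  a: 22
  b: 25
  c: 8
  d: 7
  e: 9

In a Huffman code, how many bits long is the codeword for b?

Huffman merges, smallest pair first:
d(7) + c(8) → 15
e(9) + 15 → 24
a(22) + 24 → 46
b(25) + 46 → 71
b sits one level below the root: a 1-bit codeword.

1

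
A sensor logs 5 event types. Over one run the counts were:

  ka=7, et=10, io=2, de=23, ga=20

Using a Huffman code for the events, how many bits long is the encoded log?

Build the Huffman tree bottom-up:
io(2) + ka(7) → 9
9 + et(10) → 19
19 + ga(20) → 39
de(23) + 39 → 62
Each symbol's bit-cost is frequency × depth; summing gives 129 bits (equivalently 9 + 19 + 39 + 62).

129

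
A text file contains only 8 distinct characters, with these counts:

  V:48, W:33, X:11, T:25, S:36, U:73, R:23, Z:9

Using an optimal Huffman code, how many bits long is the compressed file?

716

Merge the two smallest weights repeatedly:
combine Z(9), X(11) → 20
combine 20, R(23) → 43
combine T(25), W(33) → 58
combine S(36), 43 → 79
combine V(48), 58 → 106
combine U(73), 79 → 152
combine 106, 152 → 258
The encoded length is the sum of every internal node's weight: 20 + 43 + 58 + 79 + 106 + 152 + 258 = 716 bits.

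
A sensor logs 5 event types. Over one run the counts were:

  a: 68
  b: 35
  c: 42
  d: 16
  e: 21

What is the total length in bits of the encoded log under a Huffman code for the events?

Merge the two smallest weights repeatedly:
combine d(16), e(21) → 37
combine b(35), 37 → 72
combine c(42), a(68) → 110
combine 72, 110 → 182
The encoded length is the sum of every internal node's weight: 37 + 72 + 110 + 182 = 401 bits.

401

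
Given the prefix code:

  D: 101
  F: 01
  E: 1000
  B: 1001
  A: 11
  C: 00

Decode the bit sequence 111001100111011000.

Read left to right; each codeword is recognised as soon as it completes (prefix code):
  11→A | 1001→B | 1001→B | 11→A | 01→F | 1000→E
Decoded message: ABBAFE

ABBAFE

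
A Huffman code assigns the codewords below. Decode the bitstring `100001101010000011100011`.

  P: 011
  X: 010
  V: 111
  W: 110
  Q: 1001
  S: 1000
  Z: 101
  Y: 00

SPXSYVYP

Read left to right; each codeword is recognised as soon as it completes (prefix code):
  1000→S | 011→P | 010→X | 1000→S | 00→Y | 111→V | 00→Y | 011→P
Decoded message: SPXSYVYP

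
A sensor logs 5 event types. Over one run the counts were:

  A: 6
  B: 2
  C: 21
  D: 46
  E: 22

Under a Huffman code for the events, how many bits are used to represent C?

Huffman merges, smallest pair first:
merge B(2) and A(6): 8
merge 8 and C(21): 29
merge E(22) and 29: 51
merge D(46) and 51: 97
C's leaf is at depth 3, giving a 3-bit codeword.

3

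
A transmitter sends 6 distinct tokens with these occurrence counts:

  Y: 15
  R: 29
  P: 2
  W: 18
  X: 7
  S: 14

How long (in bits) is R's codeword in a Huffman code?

2

Build the tree from the bottom:
combine P(2), X(7) → 9
combine 9, S(14) → 23
combine Y(15), W(18) → 33
combine 23, R(29) → 52
combine 33, 52 → 85
R's leaf is at depth 2, giving a 2-bit codeword.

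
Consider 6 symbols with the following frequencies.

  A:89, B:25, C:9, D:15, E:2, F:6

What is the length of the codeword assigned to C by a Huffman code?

4

Repeatedly merge the two smallest:
merge E(2) and F(6): 8
merge 8 and C(9): 17
merge D(15) and 17: 32
merge B(25) and 32: 57
merge 57 and A(89): 146
C's leaf is at depth 4, giving a 4-bit codeword.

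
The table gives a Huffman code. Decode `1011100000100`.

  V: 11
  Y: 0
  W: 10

WVWYYYYWY

Read left to right; each codeword is recognised as soon as it completes (prefix code):
  10→W | 11→V | 10→W | 0→Y | 0→Y | 0→Y | 0→Y | 10→W | 0→Y
Decoded message: WVWYYYYWY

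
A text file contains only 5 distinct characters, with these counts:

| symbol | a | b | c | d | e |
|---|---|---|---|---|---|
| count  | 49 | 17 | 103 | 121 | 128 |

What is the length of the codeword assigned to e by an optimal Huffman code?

Build the tree from the bottom:
b(17) + a(49) → 66
66 + c(103) → 169
d(121) + e(128) → 249
169 + 249 → 418
The subtree containing e is merged 2 times, so code length = 2.

2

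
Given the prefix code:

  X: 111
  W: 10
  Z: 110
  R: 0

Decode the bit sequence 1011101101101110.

Read left to right; each codeword is recognised as soon as it completes (prefix code):
  10→W | 111→X | 0→R | 110→Z | 110→Z | 111→X | 0→R
Decoded message: WXRZZXR

WXRZZXR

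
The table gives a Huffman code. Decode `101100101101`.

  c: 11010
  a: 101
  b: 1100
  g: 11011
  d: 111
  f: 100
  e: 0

Read left to right; each codeword is recognised as soon as it completes (prefix code):
  101→a | 100→f | 101→a | 101→a
Decoded message: afaa

afaa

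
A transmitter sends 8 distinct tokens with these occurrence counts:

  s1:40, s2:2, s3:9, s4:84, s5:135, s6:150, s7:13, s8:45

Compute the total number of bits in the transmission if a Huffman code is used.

Build the Huffman tree bottom-up:
s2(2) + s3(9) → 11
11 + s7(13) → 24
24 + s1(40) → 64
s8(45) + 64 → 109
s4(84) + 109 → 193
s5(135) + s6(150) → 285
193 + 285 → 478
Each symbol's bit-cost is frequency × depth; summing gives 1164 bits (equivalently 11 + 24 + 64 + 109 + 193 + 285 + 478).

1164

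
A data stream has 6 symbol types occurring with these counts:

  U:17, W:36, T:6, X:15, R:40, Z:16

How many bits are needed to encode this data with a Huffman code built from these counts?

314

Build the Huffman tree bottom-up:
combine T(6), X(15) → 21
combine Z(16), U(17) → 33
combine 21, 33 → 54
combine W(36), R(40) → 76
combine 54, 76 → 130
Total encoded bits = sum of merged weights = 21 + 33 + 54 + 76 + 130 = 314.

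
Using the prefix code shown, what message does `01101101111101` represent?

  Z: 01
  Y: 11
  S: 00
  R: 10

Read left to right; each codeword is recognised as soon as it completes (prefix code):
  01→Z | 10→R | 11→Y | 01→Z | 11→Y | 11→Y | 01→Z
Decoded message: ZRYZYYZ

ZRYZYYZ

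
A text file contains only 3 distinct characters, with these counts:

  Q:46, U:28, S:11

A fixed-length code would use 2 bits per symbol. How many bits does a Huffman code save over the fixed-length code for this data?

46

Fixed-length: 2 bits × 85 symbols = 170 bits.
Huffman merges:
merge S(11) and U(28): 39
merge 39 and Q(46): 85
Huffman total = 39 + 85 = 124 bits.
Saving = 170 − 124 = 46 bits.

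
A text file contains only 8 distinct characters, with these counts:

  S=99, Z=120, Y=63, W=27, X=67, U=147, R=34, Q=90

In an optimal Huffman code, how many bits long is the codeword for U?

Huffman merges, smallest pair first:
merge W(27) and R(34): 61
merge 61 and Y(63): 124
merge X(67) and Q(90): 157
merge S(99) and Z(120): 219
merge 124 and U(147): 271
merge 157 and 219: 376
merge 271 and 376: 647
U's leaf is at depth 2, giving a 2-bit codeword.

2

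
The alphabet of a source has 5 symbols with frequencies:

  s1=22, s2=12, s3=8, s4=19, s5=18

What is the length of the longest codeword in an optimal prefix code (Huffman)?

3

Merge the two lowest-weight nodes at each step:
merge s3(8) and s2(12): 20
merge s5(18) and s4(19): 37
merge 20 and s1(22): 42
merge 37 and 42: 79
The first pair merged (s3, s2) ends up deepest, at depth 3.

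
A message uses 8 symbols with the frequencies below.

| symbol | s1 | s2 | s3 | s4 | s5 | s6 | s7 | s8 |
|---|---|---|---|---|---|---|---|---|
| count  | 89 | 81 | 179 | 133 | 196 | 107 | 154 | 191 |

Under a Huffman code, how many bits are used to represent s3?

3

Repeatedly merge the two smallest:
combine s2(81), s1(89) → 170
combine s6(107), s4(133) → 240
combine s7(154), 170 → 324
combine s3(179), s8(191) → 370
combine s5(196), 240 → 436
combine 324, 370 → 694
combine 436, 694 → 1130
s3's leaf is at depth 3, giving a 3-bit codeword.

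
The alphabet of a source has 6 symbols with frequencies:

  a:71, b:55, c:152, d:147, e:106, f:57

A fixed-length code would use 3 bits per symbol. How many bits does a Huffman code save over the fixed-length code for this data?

Fixed-length: 3 bits × 588 symbols = 1764 bits.
Huffman merges:
merge b(55) and f(57): 112
merge a(71) and e(106): 177
merge 112 and d(147): 259
merge c(152) and 177: 329
merge 259 and 329: 588
Huffman total = 112 + 177 + 259 + 329 + 588 = 1465 bits.
Saving = 1764 − 1465 = 299 bits.

299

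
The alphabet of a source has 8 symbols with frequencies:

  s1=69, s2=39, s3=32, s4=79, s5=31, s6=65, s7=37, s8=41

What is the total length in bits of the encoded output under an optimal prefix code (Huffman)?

Merge the two smallest weights repeatedly:
merge s5(31) and s3(32): 63
merge s7(37) and s2(39): 76
merge s8(41) and 63: 104
merge s6(65) and s1(69): 134
merge 76 and s4(79): 155
merge 104 and 134: 238
merge 155 and 238: 393
Each symbol's bit-cost is frequency × depth; summing gives 1163 bits (equivalently 63 + 76 + 104 + 134 + 155 + 238 + 393).

1163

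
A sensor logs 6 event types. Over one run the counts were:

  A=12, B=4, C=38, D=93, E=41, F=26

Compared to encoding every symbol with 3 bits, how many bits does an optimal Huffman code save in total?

Fixed-length: 3 bits × 214 symbols = 642 bits.
Huffman merges:
B(4) + A(12) → 16
16 + F(26) → 42
C(38) + E(41) → 79
42 + 79 → 121
D(93) + 121 → 214
Huffman total = 16 + 42 + 79 + 121 + 214 = 472 bits.
Saving = 642 − 472 = 170 bits.

170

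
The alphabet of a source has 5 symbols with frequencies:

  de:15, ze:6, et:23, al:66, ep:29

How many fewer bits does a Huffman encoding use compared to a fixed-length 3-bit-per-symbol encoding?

140

Fixed-length: 3 bits × 139 symbols = 417 bits.
Huffman merges:
ze(6) + de(15) → 21
21 + et(23) → 44
ep(29) + 44 → 73
al(66) + 73 → 139
Huffman total = 21 + 44 + 73 + 139 = 277 bits.
Saving = 417 − 277 = 140 bits.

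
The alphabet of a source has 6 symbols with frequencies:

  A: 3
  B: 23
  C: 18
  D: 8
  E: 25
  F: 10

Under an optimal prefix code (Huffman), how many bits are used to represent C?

Repeatedly merge the two smallest:
merge A(3) and D(8): 11
merge F(10) and 11: 21
merge C(18) and 21: 39
merge B(23) and E(25): 48
merge 39 and 48: 87
C's leaf is at depth 2, giving a 2-bit codeword.

2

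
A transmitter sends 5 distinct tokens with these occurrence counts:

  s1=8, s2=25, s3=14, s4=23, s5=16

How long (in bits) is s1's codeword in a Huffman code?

Huffman merges, smallest pair first:
s1(8) + s3(14) → 22
s5(16) + 22 → 38
s4(23) + s2(25) → 48
38 + 48 → 86
s1's leaf is at depth 3, giving a 3-bit codeword.

3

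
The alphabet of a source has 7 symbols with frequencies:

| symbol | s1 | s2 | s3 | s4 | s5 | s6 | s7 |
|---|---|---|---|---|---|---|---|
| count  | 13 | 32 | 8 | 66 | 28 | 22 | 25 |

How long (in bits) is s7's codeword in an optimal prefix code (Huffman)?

Repeatedly merge the two smallest:
combine s3(8), s1(13) → 21
combine 21, s6(22) → 43
combine s7(25), s5(28) → 53
combine s2(32), 43 → 75
combine 53, s4(66) → 119
combine 75, 119 → 194
The subtree containing s7 is merged 3 times, so code length = 3.

3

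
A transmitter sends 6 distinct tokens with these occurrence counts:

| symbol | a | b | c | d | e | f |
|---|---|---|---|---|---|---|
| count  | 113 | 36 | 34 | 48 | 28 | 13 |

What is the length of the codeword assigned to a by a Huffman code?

1

Build the tree from the bottom:
combine f(13), e(28) → 41
combine c(34), b(36) → 70
combine 41, d(48) → 89
combine 70, 89 → 159
combine a(113), 159 → 272
a is merged only at the final step, so code length = 1.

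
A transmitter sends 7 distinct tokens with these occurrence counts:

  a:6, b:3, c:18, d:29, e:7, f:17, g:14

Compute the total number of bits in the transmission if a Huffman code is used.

243

Greedily combine the two least-frequent nodes:
merge b(3) and a(6): 9
merge e(7) and 9: 16
merge g(14) and 16: 30
merge f(17) and c(18): 35
merge d(29) and 30: 59
merge 35 and 59: 94
The encoded length is the sum of every internal node's weight: 9 + 16 + 30 + 35 + 59 + 94 = 243 bits.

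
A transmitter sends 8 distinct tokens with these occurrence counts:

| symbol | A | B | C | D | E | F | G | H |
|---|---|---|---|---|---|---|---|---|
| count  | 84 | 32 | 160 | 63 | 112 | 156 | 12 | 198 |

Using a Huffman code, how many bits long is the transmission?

2244

Merge the two smallest weights repeatedly:
merge G(12) and B(32): 44
merge 44 and D(63): 107
merge A(84) and 107: 191
merge E(112) and F(156): 268
merge C(160) and 191: 351
merge H(198) and 268: 466
merge 351 and 466: 817
Total encoded bits = sum of merged weights = 44 + 107 + 191 + 268 + 351 + 466 + 817 = 2244.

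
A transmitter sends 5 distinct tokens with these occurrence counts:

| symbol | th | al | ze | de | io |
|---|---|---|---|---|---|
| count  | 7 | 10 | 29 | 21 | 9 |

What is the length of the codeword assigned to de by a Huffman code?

2

Build the tree from the bottom:
combine th(7), io(9) → 16
combine al(10), 16 → 26
combine de(21), 26 → 47
combine ze(29), 47 → 76
The subtree containing de is merged 2 times, so code length = 2.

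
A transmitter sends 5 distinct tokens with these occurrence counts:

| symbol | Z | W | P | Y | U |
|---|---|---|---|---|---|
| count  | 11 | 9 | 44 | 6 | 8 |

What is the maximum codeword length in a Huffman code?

3

Merge the two lowest-weight nodes at each step:
combine Y(6), U(8) → 14
combine W(9), Z(11) → 20
combine 14, 20 → 34
combine 34, P(44) → 78
The first pair merged (Y, U) ends up deepest, at depth 3.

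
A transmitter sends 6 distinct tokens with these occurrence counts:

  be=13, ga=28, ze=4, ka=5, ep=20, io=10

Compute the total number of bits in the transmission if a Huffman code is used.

188

Greedily combine the two least-frequent nodes:
merge ze(4) and ka(5): 9
merge 9 and io(10): 19
merge be(13) and 19: 32
merge ep(20) and ga(28): 48
merge 32 and 48: 80
Total encoded bits = sum of merged weights = 9 + 19 + 32 + 48 + 80 = 188.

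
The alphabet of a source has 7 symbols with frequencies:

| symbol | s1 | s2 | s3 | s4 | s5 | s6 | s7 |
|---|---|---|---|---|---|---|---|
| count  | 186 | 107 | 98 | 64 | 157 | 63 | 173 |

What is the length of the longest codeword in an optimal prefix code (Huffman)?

Merge the two lowest-weight nodes at each step:
s6(63) + s4(64) → 127
s3(98) + s2(107) → 205
127 + s5(157) → 284
s7(173) + s1(186) → 359
205 + 284 → 489
359 + 489 → 848
The rarest symbols sit at the bottom; the longest codeword is 4 bits.

4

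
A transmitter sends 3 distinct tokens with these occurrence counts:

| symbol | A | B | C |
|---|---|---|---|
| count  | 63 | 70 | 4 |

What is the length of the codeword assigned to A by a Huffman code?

2

Huffman merges, smallest pair first:
C(4) + A(63) → 67
67 + B(70) → 137
The subtree containing A is merged 2 times, so code length = 2.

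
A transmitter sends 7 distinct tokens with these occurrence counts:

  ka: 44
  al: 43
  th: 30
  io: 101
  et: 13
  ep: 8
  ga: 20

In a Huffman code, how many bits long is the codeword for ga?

Huffman merges, smallest pair first:
merge ep(8) and et(13): 21
merge ga(20) and 21: 41
merge th(30) and 41: 71
merge al(43) and ka(44): 87
merge 71 and 87: 158
merge io(101) and 158: 259
ga's leaf is at depth 4, giving a 4-bit codeword.

4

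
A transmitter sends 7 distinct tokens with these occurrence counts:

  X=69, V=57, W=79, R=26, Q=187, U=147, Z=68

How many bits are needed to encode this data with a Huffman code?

1648

Greedily combine the two least-frequent nodes:
merge R(26) and V(57): 83
merge Z(68) and X(69): 137
merge W(79) and 83: 162
merge 137 and U(147): 284
merge 162 and Q(187): 349
merge 284 and 349: 633
The encoded length is the sum of every internal node's weight: 83 + 137 + 162 + 284 + 349 + 633 = 1648 bits.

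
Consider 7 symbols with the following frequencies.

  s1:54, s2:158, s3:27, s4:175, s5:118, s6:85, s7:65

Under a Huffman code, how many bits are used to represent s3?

4

Huffman merges, smallest pair first:
merge s3(27) and s1(54): 81
merge s7(65) and 81: 146
merge s6(85) and s5(118): 203
merge 146 and s2(158): 304
merge s4(175) and 203: 378
merge 304 and 378: 682
s3's leaf is at depth 4, giving a 4-bit codeword.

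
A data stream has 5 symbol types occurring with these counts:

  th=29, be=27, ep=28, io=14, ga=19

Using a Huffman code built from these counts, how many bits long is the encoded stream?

Greedily combine the two least-frequent nodes:
merge io(14) and ga(19): 33
merge be(27) and ep(28): 55
merge th(29) and 33: 62
merge 55 and 62: 117
The encoded length is the sum of every internal node's weight: 33 + 55 + 62 + 117 = 267 bits.

267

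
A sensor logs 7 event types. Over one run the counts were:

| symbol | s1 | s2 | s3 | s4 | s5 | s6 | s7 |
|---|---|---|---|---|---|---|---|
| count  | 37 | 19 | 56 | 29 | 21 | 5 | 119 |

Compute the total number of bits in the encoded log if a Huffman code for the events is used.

Merge the two smallest weights repeatedly:
combine s6(5), s2(19) → 24
combine s5(21), 24 → 45
combine s4(29), s1(37) → 66
combine 45, s3(56) → 101
combine 66, 101 → 167
combine s7(119), 167 → 286
Each symbol's bit-cost is frequency × depth; summing gives 689 bits (equivalently 24 + 45 + 66 + 101 + 167 + 286).

689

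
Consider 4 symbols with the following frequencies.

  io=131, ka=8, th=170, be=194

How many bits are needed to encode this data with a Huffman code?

Greedily combine the two least-frequent nodes:
combine ka(8), io(131) → 139
combine 139, th(170) → 309
combine be(194), 309 → 503
The encoded length is the sum of every internal node's weight: 139 + 309 + 503 = 951 bits.

951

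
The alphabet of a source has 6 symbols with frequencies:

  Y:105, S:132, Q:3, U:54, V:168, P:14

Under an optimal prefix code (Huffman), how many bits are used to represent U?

Huffman merges, smallest pair first:
Q(3) + P(14) → 17
17 + U(54) → 71
71 + Y(105) → 176
S(132) + V(168) → 300
176 + 300 → 476
U sits 3 levels below the root, so its codeword is 3 bits.

3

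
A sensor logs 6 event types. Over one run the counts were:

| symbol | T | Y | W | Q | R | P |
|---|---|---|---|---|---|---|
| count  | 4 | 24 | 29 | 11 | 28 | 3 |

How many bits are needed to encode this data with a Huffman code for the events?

Greedily combine the two least-frequent nodes:
combine P(3), T(4) → 7
combine 7, Q(11) → 18
combine 18, Y(24) → 42
combine R(28), W(29) → 57
combine 42, 57 → 99
Each symbol's bit-cost is frequency × depth; summing gives 223 bits (equivalently 7 + 18 + 42 + 57 + 99).

223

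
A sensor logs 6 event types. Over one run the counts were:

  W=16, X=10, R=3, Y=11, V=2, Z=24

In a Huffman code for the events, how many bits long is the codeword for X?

3

Build the tree from the bottom:
merge V(2) and R(3): 5
merge 5 and X(10): 15
merge Y(11) and 15: 26
merge W(16) and Z(24): 40
merge 26 and 40: 66
The subtree containing X is merged 3 times, so code length = 3.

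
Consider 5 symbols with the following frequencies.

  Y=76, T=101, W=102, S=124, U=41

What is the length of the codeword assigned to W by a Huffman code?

2

Huffman merges, smallest pair first:
combine U(41), Y(76) → 117
combine T(101), W(102) → 203
combine 117, S(124) → 241
combine 203, 241 → 444
W's leaf is at depth 2, giving a 2-bit codeword.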